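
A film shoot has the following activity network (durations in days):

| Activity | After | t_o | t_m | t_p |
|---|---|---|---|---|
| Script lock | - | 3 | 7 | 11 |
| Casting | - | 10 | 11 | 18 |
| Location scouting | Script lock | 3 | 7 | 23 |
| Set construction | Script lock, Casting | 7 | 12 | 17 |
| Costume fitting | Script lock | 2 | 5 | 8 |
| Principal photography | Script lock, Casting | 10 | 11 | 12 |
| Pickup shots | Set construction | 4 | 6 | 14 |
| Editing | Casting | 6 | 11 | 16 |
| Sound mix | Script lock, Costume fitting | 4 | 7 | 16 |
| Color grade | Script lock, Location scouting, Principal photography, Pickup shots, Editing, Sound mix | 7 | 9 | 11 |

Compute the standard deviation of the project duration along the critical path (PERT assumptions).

te_Script lock = (3 + 4·7 + 11)/6 = 42/6 = 7; σ²_Script lock = ((11−3)/6)² = 1.778
te_Casting = (10 + 4·11 + 18)/6 = 72/6 = 12; σ²_Casting = ((18−10)/6)² = 1.778
te_Location scouting = (3 + 4·7 + 23)/6 = 54/6 = 9; σ²_Location scouting = ((23−3)/6)² = 11.111
te_Set construction = (7 + 4·12 + 17)/6 = 72/6 = 12; σ²_Set construction = ((17−7)/6)² = 2.778
te_Costume fitting = (2 + 4·5 + 8)/6 = 30/6 = 5; σ²_Costume fitting = ((8−2)/6)² = 1.000
te_Principal photography = (10 + 4·11 + 12)/6 = 66/6 = 11; σ²_Principal photography = ((12−10)/6)² = 0.111
te_Pickup shots = (4 + 4·6 + 14)/6 = 42/6 = 7; σ²_Pickup shots = ((14−4)/6)² = 2.778
te_Editing = (6 + 4·11 + 16)/6 = 66/6 = 11; σ²_Editing = ((16−6)/6)² = 2.778
te_Sound mix = (4 + 4·7 + 16)/6 = 48/6 = 8; σ²_Sound mix = ((16−4)/6)² = 4.000
te_Color grade = (7 + 4·9 + 11)/6 = 54/6 = 9; σ²_Color grade = ((11−7)/6)² = 0.444

Forward pass:
ES_Script lock = 0; EF_Script lock = 7
ES_Casting = 0; EF_Casting = 12
ES_Location scouting = 7; EF_Location scouting = 7+9 = 16
ES_Set construction = max(EF_Script lock=7, EF_Casting=12) = 12; EF_Set construction = 12+12 = 24
ES_Costume fitting = 7; EF_Costume fitting = 7+5 = 12
ES_Principal photography = max(EF_Script lock=7, EF_Casting=12) = 12; EF_Principal photography = 12+11 = 23
ES_Pickup shots = 24; EF_Pickup shots = 24+7 = 31
ES_Editing = 12; EF_Editing = 12+11 = 23
ES_Sound mix = max(EF_Script lock=7, EF_Costume fitting=12) = 12; EF_Sound mix = 12+8 = 20
ES_Color grade = max(EF_Script lock=7, EF_Location scouting=16, EF_Principal photography=23, EF_Pickup shots=31, EF_Editing=23, EF_Sound mix=20) = 31; EF_Color grade = 31+9 = 40
Expected project duration μ = 40 days. Critical path: Casting → Set construction → Pickup shots → Color grade.

Variance along critical path = 1.778 + 2.778 + 2.778 + 0.444 = 7.778
σ = √7.778 = 2.789 days

2.79 days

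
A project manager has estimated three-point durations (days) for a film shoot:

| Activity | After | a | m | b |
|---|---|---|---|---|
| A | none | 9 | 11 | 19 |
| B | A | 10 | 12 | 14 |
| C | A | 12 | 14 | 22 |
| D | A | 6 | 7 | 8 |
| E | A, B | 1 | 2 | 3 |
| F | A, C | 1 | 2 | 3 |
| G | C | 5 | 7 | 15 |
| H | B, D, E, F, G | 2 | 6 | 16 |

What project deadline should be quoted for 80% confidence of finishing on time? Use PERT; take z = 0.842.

te_A = (9 + 4·11 + 19)/6 = 72/6 = 12; σ²_A = ((19−9)/6)² = 2.778
te_B = (10 + 4·12 + 14)/6 = 72/6 = 12; σ²_B = ((14−10)/6)² = 0.444
te_C = (12 + 4·14 + 22)/6 = 90/6 = 15; σ²_C = ((22−12)/6)² = 2.778
te_D = (6 + 4·7 + 8)/6 = 42/6 = 7; σ²_D = ((8−6)/6)² = 0.111
te_E = (1 + 4·2 + 3)/6 = 12/6 = 2; σ²_E = ((3−1)/6)² = 0.111
te_F = (1 + 4·2 + 3)/6 = 12/6 = 2; σ²_F = ((3−1)/6)² = 0.111
te_G = (5 + 4·7 + 15)/6 = 48/6 = 8; σ²_G = ((15−5)/6)² = 2.778
te_H = (2 + 4·6 + 16)/6 = 42/6 = 7; σ²_H = ((16−2)/6)² = 5.444

Forward pass:
ES_A = 0; EF_A = 12
ES_B = 12; EF_B = 12+12 = 24
ES_C = 12; EF_C = 12+15 = 27
ES_D = 12; EF_D = 12+7 = 19
ES_E = max(EF_A=12, EF_B=24) = 24; EF_E = 24+2 = 26
ES_F = max(EF_A=12, EF_C=27) = 27; EF_F = 27+2 = 29
ES_G = 27; EF_G = 27+8 = 35
ES_H = max(EF_B=24, EF_D=19, EF_E=26, EF_F=29, EF_G=35) = 35; EF_H = 35+7 = 42
Expected project duration μ = 42 days. Critical path: A → C → G → H.

Variance along critical path = 2.778 + 2.778 + 2.778 + 5.444 = 13.778; σ = 3.712 days.
D = μ + z·σ = 42 + 0.842·3.712 = 45.1 days

45.1 days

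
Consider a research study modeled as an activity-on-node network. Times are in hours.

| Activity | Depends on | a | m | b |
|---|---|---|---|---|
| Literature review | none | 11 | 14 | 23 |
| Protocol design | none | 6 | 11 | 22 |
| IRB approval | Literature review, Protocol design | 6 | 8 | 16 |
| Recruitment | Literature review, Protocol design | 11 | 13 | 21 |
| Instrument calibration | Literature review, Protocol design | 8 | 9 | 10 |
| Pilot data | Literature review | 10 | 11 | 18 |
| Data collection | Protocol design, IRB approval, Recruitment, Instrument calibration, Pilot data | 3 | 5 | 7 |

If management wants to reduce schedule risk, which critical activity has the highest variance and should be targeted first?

te_Literature review = (11 + 4·14 + 23)/6 = 90/6 = 15; σ²_Literature review = ((23−11)/6)² = 4.000
te_Protocol design = (6 + 4·11 + 22)/6 = 72/6 = 12; σ²_Protocol design = ((22−6)/6)² = 7.111
te_IRB approval = (6 + 4·8 + 16)/6 = 54/6 = 9; σ²_IRB approval = ((16−6)/6)² = 2.778
te_Recruitment = (11 + 4·13 + 21)/6 = 84/6 = 14; σ²_Recruitment = ((21−11)/6)² = 2.778
te_Instrument calibration = (8 + 4·9 + 10)/6 = 54/6 = 9; σ²_Instrument calibration = ((10−8)/6)² = 0.111
te_Pilot data = (10 + 4·11 + 18)/6 = 72/6 = 12; σ²_Pilot data = ((18−10)/6)² = 1.778
te_Data collection = (3 + 4·5 + 7)/6 = 30/6 = 5; σ²_Data collection = ((7−3)/6)² = 0.444

Forward pass:
ES_Literature review = 0; EF_Literature review = 15
ES_Protocol design = 0; EF_Protocol design = 12
ES_IRB approval = max(EF_Literature review=15, EF_Protocol design=12) = 15; EF_IRB approval = 15+9 = 24
ES_Recruitment = max(EF_Literature review=15, EF_Protocol design=12) = 15; EF_Recruitment = 15+14 = 29
ES_Instrument calibration = max(EF_Literature review=15, EF_Protocol design=12) = 15; EF_Instrument calibration = 15+9 = 24
ES_Pilot data = 15; EF_Pilot data = 15+12 = 27
ES_Data collection = max(EF_Protocol design=12, EF_IRB approval=24, EF_Recruitment=29, EF_Instrument calibration=24, EF_Pilot data=27) = 29; EF_Data collection = 29+5 = 34
Expected project duration μ = 34 hours. Critical path: Literature review → Recruitment → Data collection.

Variances on critical path: σ²_Literature review=4.000, σ²_Recruitment=2.778, σ²_Data collection=0.444.
Largest is σ²_Literature review = 4.000.

Literature review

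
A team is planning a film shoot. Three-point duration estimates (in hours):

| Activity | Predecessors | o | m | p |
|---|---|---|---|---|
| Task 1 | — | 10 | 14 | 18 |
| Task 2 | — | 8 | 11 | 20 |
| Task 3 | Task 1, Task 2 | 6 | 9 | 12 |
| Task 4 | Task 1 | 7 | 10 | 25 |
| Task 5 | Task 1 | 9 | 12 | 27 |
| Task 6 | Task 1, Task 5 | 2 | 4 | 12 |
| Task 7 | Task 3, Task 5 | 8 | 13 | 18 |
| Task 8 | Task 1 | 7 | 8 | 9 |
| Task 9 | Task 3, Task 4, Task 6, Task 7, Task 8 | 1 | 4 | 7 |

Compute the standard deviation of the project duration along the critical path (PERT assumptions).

te_Task 1 = (10 + 4·14 + 18)/6 = 84/6 = 14; σ²_Task 1 = ((18−10)/6)² = 1.778
te_Task 2 = (8 + 4·11 + 20)/6 = 72/6 = 12; σ²_Task 2 = ((20−8)/6)² = 4.000
te_Task 3 = (6 + 4·9 + 12)/6 = 54/6 = 9; σ²_Task 3 = ((12−6)/6)² = 1.000
te_Task 4 = (7 + 4·10 + 25)/6 = 72/6 = 12; σ²_Task 4 = ((25−7)/6)² = 9.000
te_Task 5 = (9 + 4·12 + 27)/6 = 84/6 = 14; σ²_Task 5 = ((27−9)/6)² = 9.000
te_Task 6 = (2 + 4·4 + 12)/6 = 30/6 = 5; σ²_Task 6 = ((12−2)/6)² = 2.778
te_Task 7 = (8 + 4·13 + 18)/6 = 78/6 = 13; σ²_Task 7 = ((18−8)/6)² = 2.778
te_Task 8 = (7 + 4·8 + 9)/6 = 48/6 = 8; σ²_Task 8 = ((9−7)/6)² = 0.111
te_Task 9 = (1 + 4·4 + 7)/6 = 24/6 = 4; σ²_Task 9 = ((7−1)/6)² = 1.000

Forward pass:
ES_Task 1 = 0; EF_Task 1 = 14
ES_Task 2 = 0; EF_Task 2 = 12
ES_Task 3 = max(EF_Task 1=14, EF_Task 2=12) = 14; EF_Task 3 = 14+9 = 23
ES_Task 4 = 14; EF_Task 4 = 14+12 = 26
ES_Task 5 = 14; EF_Task 5 = 14+14 = 28
ES_Task 6 = max(EF_Task 1=14, EF_Task 5=28) = 28; EF_Task 6 = 28+5 = 33
ES_Task 7 = max(EF_Task 3=23, EF_Task 5=28) = 28; EF_Task 7 = 28+13 = 41
ES_Task 8 = 14; EF_Task 8 = 14+8 = 22
ES_Task 9 = max(EF_Task 3=23, EF_Task 4=26, EF_Task 6=33, EF_Task 7=41, EF_Task 8=22) = 41; EF_Task 9 = 41+4 = 45
Expected project duration μ = 45 hours. Critical path: Task 1 → Task 5 → Task 7 → Task 9.

Variance along critical path = 1.778 + 9.000 + 2.778 + 1.000 = 14.556
σ = √14.556 = 3.815 hours

3.82 hours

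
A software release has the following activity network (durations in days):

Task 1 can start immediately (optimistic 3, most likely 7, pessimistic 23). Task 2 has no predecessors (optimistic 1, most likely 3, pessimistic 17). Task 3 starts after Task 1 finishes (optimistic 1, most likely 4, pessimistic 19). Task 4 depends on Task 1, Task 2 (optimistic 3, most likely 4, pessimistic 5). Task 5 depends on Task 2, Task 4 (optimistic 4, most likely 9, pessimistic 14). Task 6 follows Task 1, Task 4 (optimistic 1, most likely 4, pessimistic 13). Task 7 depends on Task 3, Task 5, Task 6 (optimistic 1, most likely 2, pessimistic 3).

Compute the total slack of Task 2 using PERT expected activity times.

4 days

te_Task 1 = (3 + 4·7 + 23)/6 = 54/6 = 9
te_Task 2 = (1 + 4·3 + 17)/6 = 30/6 = 5
te_Task 3 = (1 + 4·4 + 19)/6 = 36/6 = 6
te_Task 4 = (3 + 4·4 + 5)/6 = 24/6 = 4
te_Task 5 = (4 + 4·9 + 14)/6 = 54/6 = 9
te_Task 6 = (1 + 4·4 + 13)/6 = 30/6 = 5
te_Task 7 = (1 + 4·2 + 3)/6 = 12/6 = 2

Forward pass:
ES_Task 1 = 0; EF_Task 1 = 9
ES_Task 2 = 0; EF_Task 2 = 5
ES_Task 3 = 9; EF_Task 3 = 9+6 = 15
ES_Task 4 = max(EF_Task 1=9, EF_Task 2=5) = 9; EF_Task 4 = 9+4 = 13
ES_Task 5 = max(EF_Task 2=5, EF_Task 4=13) = 13; EF_Task 5 = 13+9 = 22
ES_Task 6 = max(EF_Task 1=9, EF_Task 4=13) = 13; EF_Task 6 = 13+5 = 18
ES_Task 7 = max(EF_Task 3=15, EF_Task 5=22, EF_Task 6=18) = 22; EF_Task 7 = 22+2 = 24
Expected project duration μ = 24 days. Critical path: Task 1 → Task 4 → Task 5 → Task 7.

Backward pass:
LF_Task 7 = 24; LS_Task 7 = 24−2 = 22
LF_Task 6 = LS_Task 7 = 22; LS_Task 6 = 22−5 = 17
LF_Task 5 = LS_Task 7 = 22; LS_Task 5 = 22−9 = 13
LF_Task 4 = min(LS_Task 5=13, LS_Task 6=17) = 13; LS_Task 4 = 13−4 = 9
LF_Task 3 = LS_Task 7 = 22; LS_Task 3 = 22−6 = 16
LF_Task 2 = min(LS_Task 4=9, LS_Task 5=13) = 9; LS_Task 2 = 9−5 = 4
LF_Task 1 = min(LS_Task 3=16, LS_Task 4=9, LS_Task 6=17) = 9; LS_Task 1 = 9−9 = 0
Slack_Task 2 = LS_Task 2 − ES_Task 2 = 4 − 0 = 4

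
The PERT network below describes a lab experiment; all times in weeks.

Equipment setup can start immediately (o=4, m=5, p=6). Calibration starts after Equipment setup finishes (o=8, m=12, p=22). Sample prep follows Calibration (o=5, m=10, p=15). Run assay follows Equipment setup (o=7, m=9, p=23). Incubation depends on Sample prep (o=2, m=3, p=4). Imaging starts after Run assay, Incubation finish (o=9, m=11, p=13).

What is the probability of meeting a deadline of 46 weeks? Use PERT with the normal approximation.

te_Equipment setup = (4 + 4·5 + 6)/6 = 30/6 = 5; σ²_Equipment setup = ((6−4)/6)² = 0.111
te_Calibration = (8 + 4·12 + 22)/6 = 78/6 = 13; σ²_Calibration = ((22−8)/6)² = 5.444
te_Sample prep = (5 + 4·10 + 15)/6 = 60/6 = 10; σ²_Sample prep = ((15−5)/6)² = 2.778
te_Run assay = (7 + 4·9 + 23)/6 = 66/6 = 11; σ²_Run assay = ((23−7)/6)² = 7.111
te_Incubation = (2 + 4·3 + 4)/6 = 18/6 = 3; σ²_Incubation = ((4−2)/6)² = 0.111
te_Imaging = (9 + 4·11 + 13)/6 = 66/6 = 11; σ²_Imaging = ((13−9)/6)² = 0.444

Forward pass:
ES_Equipment setup = 0; EF_Equipment setup = 5
ES_Calibration = 5; EF_Calibration = 5+13 = 18
ES_Sample prep = 18; EF_Sample prep = 18+10 = 28
ES_Run assay = 5; EF_Run assay = 5+11 = 16
ES_Incubation = 28; EF_Incubation = 28+3 = 31
ES_Imaging = max(EF_Run assay=16, EF_Incubation=31) = 31; EF_Imaging = 31+11 = 42
Expected project duration μ = 42 weeks. Critical path: Equipment setup → Calibration → Sample prep → Incubation → Imaging.

Variance along critical path = 0.111 + 5.444 + 2.778 + 0.111 + 0.444 = 8.889; σ = √8.889 = 2.981 weeks.
Z = (46 − 42) / 2.981 = 1.342
P(T ≤ 46) = Φ(1.342) ≈ 0.910

0.910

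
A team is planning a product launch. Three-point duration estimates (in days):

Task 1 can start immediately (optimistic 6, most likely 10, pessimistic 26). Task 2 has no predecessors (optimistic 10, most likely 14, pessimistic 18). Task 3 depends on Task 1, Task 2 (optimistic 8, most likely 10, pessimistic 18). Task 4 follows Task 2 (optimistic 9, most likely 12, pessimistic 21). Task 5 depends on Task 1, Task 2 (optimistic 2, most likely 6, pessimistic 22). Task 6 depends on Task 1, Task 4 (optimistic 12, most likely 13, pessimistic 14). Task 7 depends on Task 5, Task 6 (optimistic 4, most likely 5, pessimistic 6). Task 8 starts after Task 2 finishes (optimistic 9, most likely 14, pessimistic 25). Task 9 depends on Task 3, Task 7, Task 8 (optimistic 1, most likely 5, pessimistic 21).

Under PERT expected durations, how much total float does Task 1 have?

15 days

te_Task 1 = (6 + 4·10 + 26)/6 = 72/6 = 12
te_Task 2 = (10 + 4·14 + 18)/6 = 84/6 = 14
te_Task 3 = (8 + 4·10 + 18)/6 = 66/6 = 11
te_Task 4 = (9 + 4·12 + 21)/6 = 78/6 = 13
te_Task 5 = (2 + 4·6 + 22)/6 = 48/6 = 8
te_Task 6 = (12 + 4·13 + 14)/6 = 78/6 = 13
te_Task 7 = (4 + 4·5 + 6)/6 = 30/6 = 5
te_Task 8 = (9 + 4·14 + 25)/6 = 90/6 = 15
te_Task 9 = (1 + 4·5 + 21)/6 = 42/6 = 7

Forward pass:
ES_Task 1 = 0; EF_Task 1 = 12
ES_Task 2 = 0; EF_Task 2 = 14
ES_Task 3 = max(EF_Task 1=12, EF_Task 2=14) = 14; EF_Task 3 = 14+11 = 25
ES_Task 4 = 14; EF_Task 4 = 14+13 = 27
ES_Task 5 = max(EF_Task 1=12, EF_Task 2=14) = 14; EF_Task 5 = 14+8 = 22
ES_Task 6 = max(EF_Task 1=12, EF_Task 4=27) = 27; EF_Task 6 = 27+13 = 40
ES_Task 7 = max(EF_Task 5=22, EF_Task 6=40) = 40; EF_Task 7 = 40+5 = 45
ES_Task 8 = 14; EF_Task 8 = 14+15 = 29
ES_Task 9 = max(EF_Task 3=25, EF_Task 7=45, EF_Task 8=29) = 45; EF_Task 9 = 45+7 = 52
Expected project duration μ = 52 days. Critical path: Task 2 → Task 4 → Task 6 → Task 7 → Task 9.

Backward pass:
LF_Task 9 = 52; LS_Task 9 = 52−7 = 45
LF_Task 8 = LS_Task 9 = 45; LS_Task 8 = 45−15 = 30
LF_Task 7 = LS_Task 9 = 45; LS_Task 7 = 45−5 = 40
LF_Task 6 = LS_Task 7 = 40; LS_Task 6 = 40−13 = 27
LF_Task 5 = LS_Task 7 = 40; LS_Task 5 = 40−8 = 32
LF_Task 4 = LS_Task 6 = 27; LS_Task 4 = 27−13 = 14
LF_Task 3 = LS_Task 9 = 45; LS_Task 3 = 45−11 = 34
LF_Task 2 = min(LS_Task 3=34, LS_Task 4=14, LS_Task 5=32, LS_Task 8=30) = 14; LS_Task 2 = 14−14 = 0
LF_Task 1 = min(LS_Task 3=34, LS_Task 5=32, LS_Task 6=27) = 27; LS_Task 1 = 27−12 = 15
Slack_Task 1 = LS_Task 1 − ES_Task 1 = 15 − 0 = 15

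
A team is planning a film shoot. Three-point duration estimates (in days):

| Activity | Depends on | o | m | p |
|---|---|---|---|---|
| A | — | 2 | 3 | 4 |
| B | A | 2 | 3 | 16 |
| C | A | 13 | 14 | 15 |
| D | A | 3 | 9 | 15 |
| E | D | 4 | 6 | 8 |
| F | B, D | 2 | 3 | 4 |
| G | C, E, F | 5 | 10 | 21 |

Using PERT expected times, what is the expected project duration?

29 days

te_A = (2 + 4·3 + 4)/6 = 18/6 = 3
te_B = (2 + 4·3 + 16)/6 = 30/6 = 5
te_C = (13 + 4·14 + 15)/6 = 84/6 = 14
te_D = (3 + 4·9 + 15)/6 = 54/6 = 9
te_E = (4 + 4·6 + 8)/6 = 36/6 = 6
te_F = (2 + 4·3 + 4)/6 = 18/6 = 3
te_G = (5 + 4·10 + 21)/6 = 66/6 = 11

Forward pass:
ES_A = 0; EF_A = 3
ES_B = 3; EF_B = 3+5 = 8
ES_C = 3; EF_C = 3+14 = 17
ES_D = 3; EF_D = 3+9 = 12
ES_E = 12; EF_E = 12+6 = 18
ES_F = max(EF_B=8, EF_D=12) = 12; EF_F = 12+3 = 15
ES_G = max(EF_C=17, EF_E=18, EF_F=15) = 18; EF_G = 18+11 = 29
Expected project duration μ = 29 days. Critical path: A → D → E → G.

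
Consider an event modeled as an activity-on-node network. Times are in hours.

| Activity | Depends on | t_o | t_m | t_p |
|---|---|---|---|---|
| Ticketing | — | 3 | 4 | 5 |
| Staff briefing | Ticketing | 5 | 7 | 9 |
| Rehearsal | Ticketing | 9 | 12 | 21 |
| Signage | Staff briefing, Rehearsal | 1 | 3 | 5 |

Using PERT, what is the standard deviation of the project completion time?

2.13 hours

te_Ticketing = (3 + 4·4 + 5)/6 = 24/6 = 4; σ²_Ticketing = ((5−3)/6)² = 0.111
te_Staff briefing = (5 + 4·7 + 9)/6 = 42/6 = 7; σ²_Staff briefing = ((9−5)/6)² = 0.444
te_Rehearsal = (9 + 4·12 + 21)/6 = 78/6 = 13; σ²_Rehearsal = ((21−9)/6)² = 4.000
te_Signage = (1 + 4·3 + 5)/6 = 18/6 = 3; σ²_Signage = ((5−1)/6)² = 0.444

Forward pass:
ES_Ticketing = 0; EF_Ticketing = 4
ES_Staff briefing = 4; EF_Staff briefing = 4+7 = 11
ES_Rehearsal = 4; EF_Rehearsal = 4+13 = 17
ES_Signage = max(EF_Staff briefing=11, EF_Rehearsal=17) = 17; EF_Signage = 17+3 = 20
Expected project duration μ = 20 hours. Critical path: Ticketing → Rehearsal → Signage.

Variance along critical path = 0.111 + 4.000 + 0.444 = 4.556
σ = √4.556 = 2.134 hours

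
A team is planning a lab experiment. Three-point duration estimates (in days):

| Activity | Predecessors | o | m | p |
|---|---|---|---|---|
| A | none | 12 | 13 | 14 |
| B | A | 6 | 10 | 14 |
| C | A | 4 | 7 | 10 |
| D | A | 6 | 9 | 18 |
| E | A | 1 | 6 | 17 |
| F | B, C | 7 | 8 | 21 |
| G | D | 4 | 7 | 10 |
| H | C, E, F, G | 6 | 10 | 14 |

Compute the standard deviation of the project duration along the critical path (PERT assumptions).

3.02 days

te_A = (12 + 4·13 + 14)/6 = 78/6 = 13; σ²_A = ((14−12)/6)² = 0.111
te_B = (6 + 4·10 + 14)/6 = 60/6 = 10; σ²_B = ((14−6)/6)² = 1.778
te_C = (4 + 4·7 + 10)/6 = 42/6 = 7; σ²_C = ((10−4)/6)² = 1.000
te_D = (6 + 4·9 + 18)/6 = 60/6 = 10; σ²_D = ((18−6)/6)² = 4.000
te_E = (1 + 4·6 + 17)/6 = 42/6 = 7; σ²_E = ((17−1)/6)² = 7.111
te_F = (7 + 4·8 + 21)/6 = 60/6 = 10; σ²_F = ((21−7)/6)² = 5.444
te_G = (4 + 4·7 + 10)/6 = 42/6 = 7; σ²_G = ((10−4)/6)² = 1.000
te_H = (6 + 4·10 + 14)/6 = 60/6 = 10; σ²_H = ((14−6)/6)² = 1.778

Forward pass:
ES_A = 0; EF_A = 13
ES_B = 13; EF_B = 13+10 = 23
ES_C = 13; EF_C = 13+7 = 20
ES_D = 13; EF_D = 13+10 = 23
ES_E = 13; EF_E = 13+7 = 20
ES_F = max(EF_B=23, EF_C=20) = 23; EF_F = 23+10 = 33
ES_G = 23; EF_G = 23+7 = 30
ES_H = max(EF_C=20, EF_E=20, EF_F=33, EF_G=30) = 33; EF_H = 33+10 = 43
Expected project duration μ = 43 days. Critical path: A → B → F → H.

Variance along critical path = 0.111 + 1.778 + 5.444 + 1.778 = 9.111
σ = √9.111 = 3.018 days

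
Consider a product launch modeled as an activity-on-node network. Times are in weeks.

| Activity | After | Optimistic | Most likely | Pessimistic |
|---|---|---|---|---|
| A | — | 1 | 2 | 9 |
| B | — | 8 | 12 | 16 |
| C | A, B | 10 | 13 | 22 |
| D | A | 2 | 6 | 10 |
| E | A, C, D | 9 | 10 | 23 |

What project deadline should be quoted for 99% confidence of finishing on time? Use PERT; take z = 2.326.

45.8 weeks

te_A = (1 + 4·2 + 9)/6 = 18/6 = 3; σ²_A = ((9−1)/6)² = 1.778
te_B = (8 + 4·12 + 16)/6 = 72/6 = 12; σ²_B = ((16−8)/6)² = 1.778
te_C = (10 + 4·13 + 22)/6 = 84/6 = 14; σ²_C = ((22−10)/6)² = 4.000
te_D = (2 + 4·6 + 10)/6 = 36/6 = 6; σ²_D = ((10−2)/6)² = 1.778
te_E = (9 + 4·10 + 23)/6 = 72/6 = 12; σ²_E = ((23−9)/6)² = 5.444

Forward pass:
ES_A = 0; EF_A = 3
ES_B = 0; EF_B = 12
ES_C = max(EF_A=3, EF_B=12) = 12; EF_C = 12+14 = 26
ES_D = 3; EF_D = 3+6 = 9
ES_E = max(EF_A=3, EF_C=26, EF_D=9) = 26; EF_E = 26+12 = 38
Expected project duration μ = 38 weeks. Critical path: B → C → E.

Variance along critical path = 1.778 + 4.000 + 5.444 = 11.222; σ = 3.350 weeks.
D = μ + z·σ = 38 + 2.326·3.350 = 45.8 weeks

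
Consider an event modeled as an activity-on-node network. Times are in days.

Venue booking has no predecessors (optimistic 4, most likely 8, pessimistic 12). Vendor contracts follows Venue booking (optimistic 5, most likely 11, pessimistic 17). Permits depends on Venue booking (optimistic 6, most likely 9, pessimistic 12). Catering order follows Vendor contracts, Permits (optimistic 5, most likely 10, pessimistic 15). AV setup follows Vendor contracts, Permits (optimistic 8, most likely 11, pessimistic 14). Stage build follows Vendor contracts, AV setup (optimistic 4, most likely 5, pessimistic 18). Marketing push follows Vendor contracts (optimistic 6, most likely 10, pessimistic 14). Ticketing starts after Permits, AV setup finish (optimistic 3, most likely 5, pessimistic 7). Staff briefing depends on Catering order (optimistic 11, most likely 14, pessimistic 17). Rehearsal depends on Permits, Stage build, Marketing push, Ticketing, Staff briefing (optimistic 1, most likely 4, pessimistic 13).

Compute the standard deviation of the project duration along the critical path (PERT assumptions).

te_Venue booking = (4 + 4·8 + 12)/6 = 48/6 = 8; σ²_Venue booking = ((12−4)/6)² = 1.778
te_Vendor contracts = (5 + 4·11 + 17)/6 = 66/6 = 11; σ²_Vendor contracts = ((17−5)/6)² = 4.000
te_Permits = (6 + 4·9 + 12)/6 = 54/6 = 9; σ²_Permits = ((12−6)/6)² = 1.000
te_Catering order = (5 + 4·10 + 15)/6 = 60/6 = 10; σ²_Catering order = ((15−5)/6)² = 2.778
te_AV setup = (8 + 4·11 + 14)/6 = 66/6 = 11; σ²_AV setup = ((14−8)/6)² = 1.000
te_Stage build = (4 + 4·5 + 18)/6 = 42/6 = 7; σ²_Stage build = ((18−4)/6)² = 5.444
te_Marketing push = (6 + 4·10 + 14)/6 = 60/6 = 10; σ²_Marketing push = ((14−6)/6)² = 1.778
te_Ticketing = (3 + 4·5 + 7)/6 = 30/6 = 5; σ²_Ticketing = ((7−3)/6)² = 0.444
te_Staff briefing = (11 + 4·14 + 17)/6 = 84/6 = 14; σ²_Staff briefing = ((17−11)/6)² = 1.000
te_Rehearsal = (1 + 4·4 + 13)/6 = 30/6 = 5; σ²_Rehearsal = ((13−1)/6)² = 4.000

Forward pass:
ES_Venue booking = 0; EF_Venue booking = 8
ES_Vendor contracts = 8; EF_Vendor contracts = 8+11 = 19
ES_Permits = 8; EF_Permits = 8+9 = 17
ES_Catering order = max(EF_Vendor contracts=19, EF_Permits=17) = 19; EF_Catering order = 19+10 = 29
ES_AV setup = max(EF_Vendor contracts=19, EF_Permits=17) = 19; EF_AV setup = 19+11 = 30
ES_Stage build = max(EF_Vendor contracts=19, EF_AV setup=30) = 30; EF_Stage build = 30+7 = 37
ES_Marketing push = 19; EF_Marketing push = 19+10 = 29
ES_Ticketing = max(EF_Permits=17, EF_AV setup=30) = 30; EF_Ticketing = 30+5 = 35
ES_Staff briefing = 29; EF_Staff briefing = 29+14 = 43
ES_Rehearsal = max(EF_Permits=17, EF_Stage build=37, EF_Marketing push=29, EF_Ticketing=35, EF_Staff briefing=43) = 43; EF_Rehearsal = 43+5 = 48
Expected project duration μ = 48 days. Critical path: Venue booking → Vendor contracts → Catering order → Staff briefing → Rehearsal.

Variance along critical path = 1.778 + 4.000 + 2.778 + 1.000 + 4.000 = 13.556
σ = √13.556 = 3.682 days

3.68 days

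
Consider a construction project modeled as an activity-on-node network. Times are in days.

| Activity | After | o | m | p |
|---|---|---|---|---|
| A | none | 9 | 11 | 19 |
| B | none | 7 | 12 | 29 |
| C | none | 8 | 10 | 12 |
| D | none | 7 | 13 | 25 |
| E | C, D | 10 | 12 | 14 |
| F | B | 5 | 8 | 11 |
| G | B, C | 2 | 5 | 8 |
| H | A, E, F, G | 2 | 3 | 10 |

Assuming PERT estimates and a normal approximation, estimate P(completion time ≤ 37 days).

0.982

te_A = (9 + 4·11 + 19)/6 = 72/6 = 12; σ²_A = ((19−9)/6)² = 2.778
te_B = (7 + 4·12 + 29)/6 = 84/6 = 14; σ²_B = ((29−7)/6)² = 13.444
te_C = (8 + 4·10 + 12)/6 = 60/6 = 10; σ²_C = ((12−8)/6)² = 0.444
te_D = (7 + 4·13 + 25)/6 = 84/6 = 14; σ²_D = ((25−7)/6)² = 9.000
te_E = (10 + 4·12 + 14)/6 = 72/6 = 12; σ²_E = ((14−10)/6)² = 0.444
te_F = (5 + 4·8 + 11)/6 = 48/6 = 8; σ²_F = ((11−5)/6)² = 1.000
te_G = (2 + 4·5 + 8)/6 = 30/6 = 5; σ²_G = ((8−2)/6)² = 1.000
te_H = (2 + 4·3 + 10)/6 = 24/6 = 4; σ²_H = ((10−2)/6)² = 1.778

Forward pass:
ES_A = 0; EF_A = 12
ES_B = 0; EF_B = 14
ES_C = 0; EF_C = 10
ES_D = 0; EF_D = 14
ES_E = max(EF_C=10, EF_D=14) = 14; EF_E = 14+12 = 26
ES_F = 14; EF_F = 14+8 = 22
ES_G = max(EF_B=14, EF_C=10) = 14; EF_G = 14+5 = 19
ES_H = max(EF_A=12, EF_E=26, EF_F=22, EF_G=19) = 26; EF_H = 26+4 = 30
Expected project duration μ = 30 days. Critical path: D → E → H.

Variance along critical path = 9.000 + 0.444 + 1.778 = 11.222; σ = √11.222 = 3.350 days.
Z = (37 − 30) / 3.350 = 2.090
P(T ≤ 37) = Φ(2.090) ≈ 0.982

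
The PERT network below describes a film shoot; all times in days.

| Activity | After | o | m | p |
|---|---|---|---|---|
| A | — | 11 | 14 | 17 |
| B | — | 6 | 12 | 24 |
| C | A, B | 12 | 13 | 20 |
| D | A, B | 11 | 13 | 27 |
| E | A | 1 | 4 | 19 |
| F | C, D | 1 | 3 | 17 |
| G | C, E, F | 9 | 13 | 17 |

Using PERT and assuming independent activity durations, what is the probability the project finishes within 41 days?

te_A = (11 + 4·14 + 17)/6 = 84/6 = 14; σ²_A = ((17−11)/6)² = 1.000
te_B = (6 + 4·12 + 24)/6 = 78/6 = 13; σ²_B = ((24−6)/6)² = 9.000
te_C = (12 + 4·13 + 20)/6 = 84/6 = 14; σ²_C = ((20−12)/6)² = 1.778
te_D = (11 + 4·13 + 27)/6 = 90/6 = 15; σ²_D = ((27−11)/6)² = 7.111
te_E = (1 + 4·4 + 19)/6 = 36/6 = 6; σ²_E = ((19−1)/6)² = 9.000
te_F = (1 + 4·3 + 17)/6 = 30/6 = 5; σ²_F = ((17−1)/6)² = 7.111
te_G = (9 + 4·13 + 17)/6 = 78/6 = 13; σ²_G = ((17−9)/6)² = 1.778

Forward pass:
ES_A = 0; EF_A = 14
ES_B = 0; EF_B = 13
ES_C = max(EF_A=14, EF_B=13) = 14; EF_C = 14+14 = 28
ES_D = max(EF_A=14, EF_B=13) = 14; EF_D = 14+15 = 29
ES_E = 14; EF_E = 14+6 = 20
ES_F = max(EF_C=28, EF_D=29) = 29; EF_F = 29+5 = 34
ES_G = max(EF_C=28, EF_E=20, EF_F=34) = 34; EF_G = 34+13 = 47
Expected project duration μ = 47 days. Critical path: A → D → F → G.

Variance along critical path = 1.000 + 7.111 + 7.111 + 1.778 = 17.000; σ = √17.000 = 4.123 days.
Z = (41 − 47) / 4.123 = -1.455
P(T ≤ 41) = Φ(-1.455) ≈ 0.073

0.073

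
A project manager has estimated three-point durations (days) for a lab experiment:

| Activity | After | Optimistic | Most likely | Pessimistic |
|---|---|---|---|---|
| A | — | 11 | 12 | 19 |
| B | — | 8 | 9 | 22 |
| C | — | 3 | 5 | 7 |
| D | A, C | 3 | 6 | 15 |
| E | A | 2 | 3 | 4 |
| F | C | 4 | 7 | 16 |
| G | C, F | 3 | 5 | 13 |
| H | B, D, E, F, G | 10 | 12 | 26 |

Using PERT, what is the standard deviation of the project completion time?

te_A = (11 + 4·12 + 19)/6 = 78/6 = 13; σ²_A = ((19−11)/6)² = 1.778
te_B = (8 + 4·9 + 22)/6 = 66/6 = 11; σ²_B = ((22−8)/6)² = 5.444
te_C = (3 + 4·5 + 7)/6 = 30/6 = 5; σ²_C = ((7−3)/6)² = 0.444
te_D = (3 + 4·6 + 15)/6 = 42/6 = 7; σ²_D = ((15−3)/6)² = 4.000
te_E = (2 + 4·3 + 4)/6 = 18/6 = 3; σ²_E = ((4−2)/6)² = 0.111
te_F = (4 + 4·7 + 16)/6 = 48/6 = 8; σ²_F = ((16−4)/6)² = 4.000
te_G = (3 + 4·5 + 13)/6 = 36/6 = 6; σ²_G = ((13−3)/6)² = 2.778
te_H = (10 + 4·12 + 26)/6 = 84/6 = 14; σ²_H = ((26−10)/6)² = 7.111

Forward pass:
ES_A = 0; EF_A = 13
ES_B = 0; EF_B = 11
ES_C = 0; EF_C = 5
ES_D = max(EF_A=13, EF_C=5) = 13; EF_D = 13+7 = 20
ES_E = 13; EF_E = 13+3 = 16
ES_F = 5; EF_F = 5+8 = 13
ES_G = max(EF_C=5, EF_F=13) = 13; EF_G = 13+6 = 19
ES_H = max(EF_B=11, EF_D=20, EF_E=16, EF_F=13, EF_G=19) = 20; EF_H = 20+14 = 34
Expected project duration μ = 34 days. Critical path: A → D → H.

Variance along critical path = 1.778 + 4.000 + 7.111 = 12.889
σ = √12.889 = 3.590 days

3.59 days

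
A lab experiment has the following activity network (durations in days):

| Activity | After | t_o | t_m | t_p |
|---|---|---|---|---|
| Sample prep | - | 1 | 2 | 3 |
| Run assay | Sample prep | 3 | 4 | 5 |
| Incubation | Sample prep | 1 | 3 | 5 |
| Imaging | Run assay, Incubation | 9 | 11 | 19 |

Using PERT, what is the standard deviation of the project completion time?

te_Sample prep = (1 + 4·2 + 3)/6 = 12/6 = 2; σ²_Sample prep = ((3−1)/6)² = 0.111
te_Run assay = (3 + 4·4 + 5)/6 = 24/6 = 4; σ²_Run assay = ((5−3)/6)² = 0.111
te_Incubation = (1 + 4·3 + 5)/6 = 18/6 = 3; σ²_Incubation = ((5−1)/6)² = 0.444
te_Imaging = (9 + 4·11 + 19)/6 = 72/6 = 12; σ²_Imaging = ((19−9)/6)² = 2.778

Forward pass:
ES_Sample prep = 0; EF_Sample prep = 2
ES_Run assay = 2; EF_Run assay = 2+4 = 6
ES_Incubation = 2; EF_Incubation = 2+3 = 5
ES_Imaging = max(EF_Run assay=6, EF_Incubation=5) = 6; EF_Imaging = 6+12 = 18
Expected project duration μ = 18 days. Critical path: Sample prep → Run assay → Imaging.

Variance along critical path = 0.111 + 0.111 + 2.778 = 3.000
σ = √3.000 = 1.732 days

1.73 days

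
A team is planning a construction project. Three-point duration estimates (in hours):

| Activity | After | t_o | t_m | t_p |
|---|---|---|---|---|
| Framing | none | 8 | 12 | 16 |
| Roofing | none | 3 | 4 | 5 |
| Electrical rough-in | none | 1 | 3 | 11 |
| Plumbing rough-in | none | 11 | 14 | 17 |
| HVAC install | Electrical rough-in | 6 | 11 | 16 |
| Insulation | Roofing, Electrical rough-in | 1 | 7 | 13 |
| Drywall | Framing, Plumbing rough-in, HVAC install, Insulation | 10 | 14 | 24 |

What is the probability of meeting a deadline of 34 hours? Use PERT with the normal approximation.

te_Framing = (8 + 4·12 + 16)/6 = 72/6 = 12; σ²_Framing = ((16−8)/6)² = 1.778
te_Roofing = (3 + 4·4 + 5)/6 = 24/6 = 4; σ²_Roofing = ((5−3)/6)² = 0.111
te_Electrical rough-in = (1 + 4·3 + 11)/6 = 24/6 = 4; σ²_Electrical rough-in = ((11−1)/6)² = 2.778
te_Plumbing rough-in = (11 + 4·14 + 17)/6 = 84/6 = 14; σ²_Plumbing rough-in = ((17−11)/6)² = 1.000
te_HVAC install = (6 + 4·11 + 16)/6 = 66/6 = 11; σ²_HVAC install = ((16−6)/6)² = 2.778
te_Insulation = (1 + 4·7 + 13)/6 = 42/6 = 7; σ²_Insulation = ((13−1)/6)² = 4.000
te_Drywall = (10 + 4·14 + 24)/6 = 90/6 = 15; σ²_Drywall = ((24−10)/6)² = 5.444

Forward pass:
ES_Framing = 0; EF_Framing = 12
ES_Roofing = 0; EF_Roofing = 4
ES_Electrical rough-in = 0; EF_Electrical rough-in = 4
ES_Plumbing rough-in = 0; EF_Plumbing rough-in = 14
ES_HVAC install = 4; EF_HVAC install = 4+11 = 15
ES_Insulation = max(EF_Roofing=4, EF_Electrical rough-in=4) = 4; EF_Insulation = 4+7 = 11
ES_Drywall = max(EF_Framing=12, EF_Plumbing rough-in=14, EF_HVAC install=15, EF_Insulation=11) = 15; EF_Drywall = 15+15 = 30
Expected project duration μ = 30 hours. Critical path: Electrical rough-in → HVAC install → Drywall.

Variance along critical path = 2.778 + 2.778 + 5.444 = 11.000; σ = √11.000 = 3.317 hours.
Z = (34 − 30) / 3.317 = 1.206
P(T ≤ 34) = Φ(1.206) ≈ 0.886

0.886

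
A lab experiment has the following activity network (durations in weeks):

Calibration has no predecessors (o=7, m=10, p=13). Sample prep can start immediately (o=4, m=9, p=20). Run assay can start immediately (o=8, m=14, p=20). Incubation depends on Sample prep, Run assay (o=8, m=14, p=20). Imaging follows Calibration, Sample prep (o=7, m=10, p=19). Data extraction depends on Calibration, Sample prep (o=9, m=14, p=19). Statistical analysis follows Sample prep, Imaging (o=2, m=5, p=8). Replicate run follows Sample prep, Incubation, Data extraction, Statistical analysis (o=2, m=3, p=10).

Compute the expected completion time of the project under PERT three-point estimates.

te_Calibration = (7 + 4·10 + 13)/6 = 60/6 = 10
te_Sample prep = (4 + 4·9 + 20)/6 = 60/6 = 10
te_Run assay = (8 + 4·14 + 20)/6 = 84/6 = 14
te_Incubation = (8 + 4·14 + 20)/6 = 84/6 = 14
te_Imaging = (7 + 4·10 + 19)/6 = 66/6 = 11
te_Data extraction = (9 + 4·14 + 19)/6 = 84/6 = 14
te_Statistical analysis = (2 + 4·5 + 8)/6 = 30/6 = 5
te_Replicate run = (2 + 4·3 + 10)/6 = 24/6 = 4

Forward pass:
ES_Calibration = 0; EF_Calibration = 10
ES_Sample prep = 0; EF_Sample prep = 10
ES_Run assay = 0; EF_Run assay = 14
ES_Incubation = max(EF_Sample prep=10, EF_Run assay=14) = 14; EF_Incubation = 14+14 = 28
ES_Imaging = max(EF_Calibration=10, EF_Sample prep=10) = 10; EF_Imaging = 10+11 = 21
ES_Data extraction = max(EF_Calibration=10, EF_Sample prep=10) = 10; EF_Data extraction = 10+14 = 24
ES_Statistical analysis = max(EF_Sample prep=10, EF_Imaging=21) = 21; EF_Statistical analysis = 21+5 = 26
ES_Replicate run = max(EF_Sample prep=10, EF_Incubation=28, EF_Data extraction=24, EF_Statistical analysis=26) = 28; EF_Replicate run = 28+4 = 32
Expected project duration μ = 32 weeks. Critical path: Run assay → Incubation → Replicate run.

32 weeks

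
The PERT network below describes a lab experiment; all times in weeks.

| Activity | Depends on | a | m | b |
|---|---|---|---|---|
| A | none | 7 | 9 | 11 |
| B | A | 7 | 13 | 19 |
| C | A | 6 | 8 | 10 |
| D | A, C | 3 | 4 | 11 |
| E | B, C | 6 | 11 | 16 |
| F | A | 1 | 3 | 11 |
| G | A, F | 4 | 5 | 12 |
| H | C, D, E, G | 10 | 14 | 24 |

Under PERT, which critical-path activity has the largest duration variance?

te_A = (7 + 4·9 + 11)/6 = 54/6 = 9; σ²_A = ((11−7)/6)² = 0.444
te_B = (7 + 4·13 + 19)/6 = 78/6 = 13; σ²_B = ((19−7)/6)² = 4.000
te_C = (6 + 4·8 + 10)/6 = 48/6 = 8; σ²_C = ((10−6)/6)² = 0.444
te_D = (3 + 4·4 + 11)/6 = 30/6 = 5; σ²_D = ((11−3)/6)² = 1.778
te_E = (6 + 4·11 + 16)/6 = 66/6 = 11; σ²_E = ((16−6)/6)² = 2.778
te_F = (1 + 4·3 + 11)/6 = 24/6 = 4; σ²_F = ((11−1)/6)² = 2.778
te_G = (4 + 4·5 + 12)/6 = 36/6 = 6; σ²_G = ((12−4)/6)² = 1.778
te_H = (10 + 4·14 + 24)/6 = 90/6 = 15; σ²_H = ((24−10)/6)² = 5.444

Forward pass:
ES_A = 0; EF_A = 9
ES_B = 9; EF_B = 9+13 = 22
ES_C = 9; EF_C = 9+8 = 17
ES_D = max(EF_A=9, EF_C=17) = 17; EF_D = 17+5 = 22
ES_E = max(EF_B=22, EF_C=17) = 22; EF_E = 22+11 = 33
ES_F = 9; EF_F = 9+4 = 13
ES_G = max(EF_A=9, EF_F=13) = 13; EF_G = 13+6 = 19
ES_H = max(EF_C=17, EF_D=22, EF_E=33, EF_G=19) = 33; EF_H = 33+15 = 48
Expected project duration μ = 48 weeks. Critical path: A → B → E → H.

Variances on critical path: σ²_A=0.444, σ²_B=4.000, σ²_E=2.778, σ²_H=5.444.
Largest is σ²_H = 5.444.

H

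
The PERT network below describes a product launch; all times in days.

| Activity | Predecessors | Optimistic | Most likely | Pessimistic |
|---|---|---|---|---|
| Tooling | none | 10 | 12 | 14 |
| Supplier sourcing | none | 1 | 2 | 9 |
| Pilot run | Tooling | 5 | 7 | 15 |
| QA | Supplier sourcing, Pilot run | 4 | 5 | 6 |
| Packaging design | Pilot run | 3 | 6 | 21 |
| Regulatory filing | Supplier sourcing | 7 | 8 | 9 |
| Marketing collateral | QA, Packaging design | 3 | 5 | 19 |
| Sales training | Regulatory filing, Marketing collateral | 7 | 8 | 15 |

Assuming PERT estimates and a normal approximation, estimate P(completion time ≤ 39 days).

te_Tooling = (10 + 4·12 + 14)/6 = 72/6 = 12; σ²_Tooling = ((14−10)/6)² = 0.444
te_Supplier sourcing = (1 + 4·2 + 9)/6 = 18/6 = 3; σ²_Supplier sourcing = ((9−1)/6)² = 1.778
te_Pilot run = (5 + 4·7 + 15)/6 = 48/6 = 8; σ²_Pilot run = ((15−5)/6)² = 2.778
te_QA = (4 + 4·5 + 6)/6 = 30/6 = 5; σ²_QA = ((6−4)/6)² = 0.111
te_Packaging design = (3 + 4·6 + 21)/6 = 48/6 = 8; σ²_Packaging design = ((21−3)/6)² = 9.000
te_Regulatory filing = (7 + 4·8 + 9)/6 = 48/6 = 8; σ²_Regulatory filing = ((9−7)/6)² = 0.111
te_Marketing collateral = (3 + 4·5 + 19)/6 = 42/6 = 7; σ²_Marketing collateral = ((19−3)/6)² = 7.111
te_Sales training = (7 + 4·8 + 15)/6 = 54/6 = 9; σ²_Sales training = ((15−7)/6)² = 1.778

Forward pass:
ES_Tooling = 0; EF_Tooling = 12
ES_Supplier sourcing = 0; EF_Supplier sourcing = 3
ES_Pilot run = 12; EF_Pilot run = 12+8 = 20
ES_QA = max(EF_Supplier sourcing=3, EF_Pilot run=20) = 20; EF_QA = 20+5 = 25
ES_Packaging design = 20; EF_Packaging design = 20+8 = 28
ES_Regulatory filing = 3; EF_Regulatory filing = 3+8 = 11
ES_Marketing collateral = max(EF_QA=25, EF_Packaging design=28) = 28; EF_Marketing collateral = 28+7 = 35
ES_Sales training = max(EF_Regulatory filing=11, EF_Marketing collateral=35) = 35; EF_Sales training = 35+9 = 44
Expected project duration μ = 44 days. Critical path: Tooling → Pilot run → Packaging design → Marketing collateral → Sales training.

Variance along critical path = 0.444 + 2.778 + 9.000 + 7.111 + 1.778 = 21.111; σ = √21.111 = 4.595 days.
Z = (39 − 44) / 4.595 = -1.088
P(T ≤ 39) = Φ(-1.088) ≈ 0.138

0.138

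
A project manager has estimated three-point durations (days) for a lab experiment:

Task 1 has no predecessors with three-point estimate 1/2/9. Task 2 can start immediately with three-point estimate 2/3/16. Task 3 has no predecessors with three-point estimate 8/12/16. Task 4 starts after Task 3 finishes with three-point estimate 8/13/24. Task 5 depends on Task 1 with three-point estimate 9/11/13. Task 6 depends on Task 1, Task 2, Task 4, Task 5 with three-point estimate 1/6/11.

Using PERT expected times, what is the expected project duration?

32 days

te_Task 1 = (1 + 4·2 + 9)/6 = 18/6 = 3
te_Task 2 = (2 + 4·3 + 16)/6 = 30/6 = 5
te_Task 3 = (8 + 4·12 + 16)/6 = 72/6 = 12
te_Task 4 = (8 + 4·13 + 24)/6 = 84/6 = 14
te_Task 5 = (9 + 4·11 + 13)/6 = 66/6 = 11
te_Task 6 = (1 + 4·6 + 11)/6 = 36/6 = 6

Forward pass:
ES_Task 1 = 0; EF_Task 1 = 3
ES_Task 2 = 0; EF_Task 2 = 5
ES_Task 3 = 0; EF_Task 3 = 12
ES_Task 4 = 12; EF_Task 4 = 12+14 = 26
ES_Task 5 = 3; EF_Task 5 = 3+11 = 14
ES_Task 6 = max(EF_Task 1=3, EF_Task 2=5, EF_Task 4=26, EF_Task 5=14) = 26; EF_Task 6 = 26+6 = 32
Expected project duration μ = 32 days. Critical path: Task 3 → Task 4 → Task 6.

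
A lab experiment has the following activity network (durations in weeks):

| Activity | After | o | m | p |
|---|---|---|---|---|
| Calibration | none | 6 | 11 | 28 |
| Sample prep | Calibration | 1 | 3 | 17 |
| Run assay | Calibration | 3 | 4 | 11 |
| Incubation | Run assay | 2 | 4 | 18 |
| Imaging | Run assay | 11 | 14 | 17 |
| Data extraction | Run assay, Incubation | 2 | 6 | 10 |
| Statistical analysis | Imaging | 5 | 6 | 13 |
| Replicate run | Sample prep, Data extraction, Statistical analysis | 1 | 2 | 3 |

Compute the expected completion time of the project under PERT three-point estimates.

te_Calibration = (6 + 4·11 + 28)/6 = 78/6 = 13
te_Sample prep = (1 + 4·3 + 17)/6 = 30/6 = 5
te_Run assay = (3 + 4·4 + 11)/6 = 30/6 = 5
te_Incubation = (2 + 4·4 + 18)/6 = 36/6 = 6
te_Imaging = (11 + 4·14 + 17)/6 = 84/6 = 14
te_Data extraction = (2 + 4·6 + 10)/6 = 36/6 = 6
te_Statistical analysis = (5 + 4·6 + 13)/6 = 42/6 = 7
te_Replicate run = (1 + 4·2 + 3)/6 = 12/6 = 2

Forward pass:
ES_Calibration = 0; EF_Calibration = 13
ES_Sample prep = 13; EF_Sample prep = 13+5 = 18
ES_Run assay = 13; EF_Run assay = 13+5 = 18
ES_Incubation = 18; EF_Incubation = 18+6 = 24
ES_Imaging = 18; EF_Imaging = 18+14 = 32
ES_Data extraction = max(EF_Run assay=18, EF_Incubation=24) = 24; EF_Data extraction = 24+6 = 30
ES_Statistical analysis = 32; EF_Statistical analysis = 32+7 = 39
ES_Replicate run = max(EF_Sample prep=18, EF_Data extraction=30, EF_Statistical analysis=39) = 39; EF_Replicate run = 39+2 = 41
Expected project duration μ = 41 weeks. Critical path: Calibration → Run assay → Imaging → Statistical analysis → Replicate run.

41 weeks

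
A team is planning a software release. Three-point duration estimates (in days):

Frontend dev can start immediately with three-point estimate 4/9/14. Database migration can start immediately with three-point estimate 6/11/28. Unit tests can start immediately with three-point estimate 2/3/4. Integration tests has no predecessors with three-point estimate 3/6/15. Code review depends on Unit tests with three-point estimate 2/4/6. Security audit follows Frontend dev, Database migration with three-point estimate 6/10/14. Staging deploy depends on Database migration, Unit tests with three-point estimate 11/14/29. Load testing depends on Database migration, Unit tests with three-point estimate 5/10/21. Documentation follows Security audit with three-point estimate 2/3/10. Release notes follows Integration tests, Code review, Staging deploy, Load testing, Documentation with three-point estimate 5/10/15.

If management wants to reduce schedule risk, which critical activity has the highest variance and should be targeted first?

Database migration

te_Frontend dev = (4 + 4·9 + 14)/6 = 54/6 = 9; σ²_Frontend dev = ((14−4)/6)² = 2.778
te_Database migration = (6 + 4·11 + 28)/6 = 78/6 = 13; σ²_Database migration = ((28−6)/6)² = 13.444
te_Unit tests = (2 + 4·3 + 4)/6 = 18/6 = 3; σ²_Unit tests = ((4−2)/6)² = 0.111
te_Integration tests = (3 + 4·6 + 15)/6 = 42/6 = 7; σ²_Integration tests = ((15−3)/6)² = 4.000
te_Code review = (2 + 4·4 + 6)/6 = 24/6 = 4; σ²_Code review = ((6−2)/6)² = 0.444
te_Security audit = (6 + 4·10 + 14)/6 = 60/6 = 10; σ²_Security audit = ((14−6)/6)² = 1.778
te_Staging deploy = (11 + 4·14 + 29)/6 = 96/6 = 16; σ²_Staging deploy = ((29−11)/6)² = 9.000
te_Load testing = (5 + 4·10 + 21)/6 = 66/6 = 11; σ²_Load testing = ((21−5)/6)² = 7.111
te_Documentation = (2 + 4·3 + 10)/6 = 24/6 = 4; σ²_Documentation = ((10−2)/6)² = 1.778
te_Release notes = (5 + 4·10 + 15)/6 = 60/6 = 10; σ²_Release notes = ((15−5)/6)² = 2.778

Forward pass:
ES_Frontend dev = 0; EF_Frontend dev = 9
ES_Database migration = 0; EF_Database migration = 13
ES_Unit tests = 0; EF_Unit tests = 3
ES_Integration tests = 0; EF_Integration tests = 7
ES_Code review = 3; EF_Code review = 3+4 = 7
ES_Security audit = max(EF_Frontend dev=9, EF_Database migration=13) = 13; EF_Security audit = 13+10 = 23
ES_Staging deploy = max(EF_Database migration=13, EF_Unit tests=3) = 13; EF_Staging deploy = 13+16 = 29
ES_Load testing = max(EF_Database migration=13, EF_Unit tests=3) = 13; EF_Load testing = 13+11 = 24
ES_Documentation = 23; EF_Documentation = 23+4 = 27
ES_Release notes = max(EF_Integration tests=7, EF_Code review=7, EF_Staging deploy=29, EF_Load testing=24, EF_Documentation=27) = 29; EF_Release notes = 29+10 = 39
Expected project duration μ = 39 days. Critical path: Database migration → Staging deploy → Release notes.

Variances on critical path: σ²_Database migration=13.444, σ²_Staging deploy=9.000, σ²_Release notes=2.778.
Largest is σ²_Database migration = 13.444.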